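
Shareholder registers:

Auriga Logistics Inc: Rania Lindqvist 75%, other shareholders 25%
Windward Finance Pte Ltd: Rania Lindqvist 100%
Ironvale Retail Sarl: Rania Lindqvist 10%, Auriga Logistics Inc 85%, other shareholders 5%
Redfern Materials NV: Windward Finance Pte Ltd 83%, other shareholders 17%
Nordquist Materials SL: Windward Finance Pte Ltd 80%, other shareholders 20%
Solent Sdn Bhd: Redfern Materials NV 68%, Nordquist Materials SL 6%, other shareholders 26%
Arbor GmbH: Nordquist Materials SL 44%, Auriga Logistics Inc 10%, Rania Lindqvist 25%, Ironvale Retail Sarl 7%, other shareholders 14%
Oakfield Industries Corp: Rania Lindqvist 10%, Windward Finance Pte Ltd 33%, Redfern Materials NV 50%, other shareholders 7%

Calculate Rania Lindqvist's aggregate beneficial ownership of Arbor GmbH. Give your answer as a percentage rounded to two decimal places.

Rania reaches Arbor along 5 paths.
Via Windward → Nordquist: 100% × 80% × 44% = 35.2%.
Via Auriga: 75% × 10% = 7.5%.
Direct stake: 25% = 25%.
Via Ironvale: 10% × 7% = 0.7%.
Via Auriga → Ironvale: 75% × 85% × 7% = 4.4625%.
Total: 35.2% + 7.5% + 25% + 0.7% + 4.4625% = 72.8625%.
Rounded: 72.86%.

72.86%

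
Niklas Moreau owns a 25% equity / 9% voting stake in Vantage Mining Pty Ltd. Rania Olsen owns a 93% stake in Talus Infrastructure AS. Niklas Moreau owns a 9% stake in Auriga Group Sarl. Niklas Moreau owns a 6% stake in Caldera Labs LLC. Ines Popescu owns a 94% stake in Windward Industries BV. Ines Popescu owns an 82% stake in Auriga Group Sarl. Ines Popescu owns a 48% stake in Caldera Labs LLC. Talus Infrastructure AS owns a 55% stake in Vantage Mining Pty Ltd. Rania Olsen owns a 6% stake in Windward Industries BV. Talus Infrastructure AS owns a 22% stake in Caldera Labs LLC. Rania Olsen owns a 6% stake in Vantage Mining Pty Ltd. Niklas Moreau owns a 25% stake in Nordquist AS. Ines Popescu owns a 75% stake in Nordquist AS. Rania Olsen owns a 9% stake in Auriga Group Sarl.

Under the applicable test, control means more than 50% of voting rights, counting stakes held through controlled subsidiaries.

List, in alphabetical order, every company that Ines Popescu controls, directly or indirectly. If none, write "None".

Auriga Group Sarl, Nordquist AS, Windward Industries BV

Ines holds 75% of Nordquist, so Ines controls Nordquist.
Ines holds 94% of Windward, so Ines controls Windward.
Ines holds 82% of Auriga, so Ines controls Auriga.
No other company's threshold is met.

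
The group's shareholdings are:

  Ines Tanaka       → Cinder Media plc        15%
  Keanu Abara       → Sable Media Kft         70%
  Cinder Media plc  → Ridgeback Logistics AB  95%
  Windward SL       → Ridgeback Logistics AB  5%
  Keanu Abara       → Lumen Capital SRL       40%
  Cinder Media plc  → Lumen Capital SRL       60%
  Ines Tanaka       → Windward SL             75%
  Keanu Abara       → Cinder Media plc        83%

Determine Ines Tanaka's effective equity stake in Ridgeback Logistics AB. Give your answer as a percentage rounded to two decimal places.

18.00%

Ines reaches Ridgeback along 2 paths.
Via Cinder: 15% × 95% = 14.25%.
Via Windward: 75% × 5% = 3.75%.
Total: 14.25% + 3.75% = 18%.
Rounded: 18.00%.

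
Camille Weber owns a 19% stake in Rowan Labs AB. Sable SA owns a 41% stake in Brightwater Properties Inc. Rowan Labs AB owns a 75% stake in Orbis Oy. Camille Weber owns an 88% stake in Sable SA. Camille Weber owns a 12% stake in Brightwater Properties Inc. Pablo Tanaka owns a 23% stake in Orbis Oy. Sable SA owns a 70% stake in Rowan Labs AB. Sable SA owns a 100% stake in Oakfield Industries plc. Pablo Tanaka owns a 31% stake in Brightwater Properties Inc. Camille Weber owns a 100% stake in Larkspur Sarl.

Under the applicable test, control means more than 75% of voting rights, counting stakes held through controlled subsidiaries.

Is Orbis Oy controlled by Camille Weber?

No

Camille holds 88% of Sable, so Camille controls Sable.
Sable holds 100% of Oakfield, so Camille controls Oakfield.
Sable and Camille together hold 70% + 19% = 89% of Rowan, so Camille controls Rowan.
Camille holds 100% of Larkspur, so Camille controls Larkspur.
In Orbis, Camille's side holds only 75%, not > 75%.
So Camille does not control Orbis.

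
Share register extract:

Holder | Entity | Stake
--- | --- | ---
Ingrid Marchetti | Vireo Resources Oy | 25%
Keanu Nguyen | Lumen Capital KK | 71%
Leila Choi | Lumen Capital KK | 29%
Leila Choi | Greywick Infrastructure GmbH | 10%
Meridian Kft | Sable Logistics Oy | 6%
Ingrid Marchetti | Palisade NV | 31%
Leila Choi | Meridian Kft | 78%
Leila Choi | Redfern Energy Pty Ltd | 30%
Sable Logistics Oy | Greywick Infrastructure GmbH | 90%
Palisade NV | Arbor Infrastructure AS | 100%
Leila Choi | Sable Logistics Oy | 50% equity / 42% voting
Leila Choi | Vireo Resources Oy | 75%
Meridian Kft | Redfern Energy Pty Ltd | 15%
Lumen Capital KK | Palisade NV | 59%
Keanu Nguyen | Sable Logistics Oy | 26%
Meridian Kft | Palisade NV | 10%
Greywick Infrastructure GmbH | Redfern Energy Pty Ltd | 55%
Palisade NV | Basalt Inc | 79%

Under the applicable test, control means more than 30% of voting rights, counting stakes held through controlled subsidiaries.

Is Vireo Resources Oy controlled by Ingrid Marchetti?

No

Ingrid holds 31% of Palisade, so Ingrid controls Palisade.
Palisade holds 79% of Basalt, so Ingrid controls Basalt.
Palisade holds 100% of Arbor, so Ingrid controls Arbor.
In Vireo, Ingrid's side holds only 25%, not > 30%.
So Ingrid does not control Vireo.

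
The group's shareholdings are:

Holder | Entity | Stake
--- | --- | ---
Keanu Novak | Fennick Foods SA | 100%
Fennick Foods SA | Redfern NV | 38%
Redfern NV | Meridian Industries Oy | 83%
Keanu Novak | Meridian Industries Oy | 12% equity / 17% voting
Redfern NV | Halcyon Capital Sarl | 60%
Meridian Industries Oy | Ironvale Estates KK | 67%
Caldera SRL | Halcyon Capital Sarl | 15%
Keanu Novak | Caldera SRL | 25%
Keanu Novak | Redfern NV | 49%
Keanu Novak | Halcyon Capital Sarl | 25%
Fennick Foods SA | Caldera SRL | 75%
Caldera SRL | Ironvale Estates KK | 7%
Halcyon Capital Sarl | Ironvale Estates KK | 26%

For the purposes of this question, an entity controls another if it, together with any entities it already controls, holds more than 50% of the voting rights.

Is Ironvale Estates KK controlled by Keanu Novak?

Yes

Keanu holds 100% of Fennick, so Keanu controls Fennick.
Fennick and Keanu together hold 75% + 25% = 100% of Caldera, so Keanu controls Caldera.
Keanu and Fennick together hold 49% + 38% = 87% of Redfern, so Keanu controls Redfern.
Keanu and Redfern and Caldera together hold 25% + 60% + 15% = 100% of Halcyon, so Keanu controls Halcyon.
Redfern and Keanu together hold 83% + 17% = 100% of Meridian, so Keanu controls Meridian.
Meridian and Halcyon and Caldera together hold 67% + 26% + 7% = 100% of Ironvale, so Keanu controls Ironvale.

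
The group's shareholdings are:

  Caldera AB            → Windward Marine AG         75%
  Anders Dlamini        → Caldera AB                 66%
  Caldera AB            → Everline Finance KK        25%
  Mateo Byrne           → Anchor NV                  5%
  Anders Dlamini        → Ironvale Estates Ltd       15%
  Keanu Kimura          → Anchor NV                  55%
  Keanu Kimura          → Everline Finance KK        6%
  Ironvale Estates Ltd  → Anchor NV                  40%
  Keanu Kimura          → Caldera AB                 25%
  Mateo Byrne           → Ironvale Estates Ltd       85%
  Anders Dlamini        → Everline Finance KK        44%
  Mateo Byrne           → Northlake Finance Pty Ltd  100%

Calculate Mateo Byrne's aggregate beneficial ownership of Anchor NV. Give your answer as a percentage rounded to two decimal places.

39.00%

Mateo reaches Anchor along 2 paths.
Via Ironvale: 85% × 40% = 34%.
Direct stake: 5% = 5%.
Total: 34% + 5% = 39%.
Rounded: 39.00%.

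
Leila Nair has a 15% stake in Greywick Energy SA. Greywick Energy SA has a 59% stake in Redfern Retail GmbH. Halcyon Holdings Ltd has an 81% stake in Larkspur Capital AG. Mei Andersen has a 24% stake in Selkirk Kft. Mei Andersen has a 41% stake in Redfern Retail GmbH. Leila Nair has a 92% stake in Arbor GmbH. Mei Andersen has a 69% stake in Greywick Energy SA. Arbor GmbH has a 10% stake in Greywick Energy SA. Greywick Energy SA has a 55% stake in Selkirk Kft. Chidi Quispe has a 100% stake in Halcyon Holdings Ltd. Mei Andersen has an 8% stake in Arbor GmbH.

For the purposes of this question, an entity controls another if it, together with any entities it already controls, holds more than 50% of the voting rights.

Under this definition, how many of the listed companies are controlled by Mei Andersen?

3

Mei holds 69% of Greywick, so Mei controls Greywick.
Greywick and Mei together hold 55% + 24% = 79% of Selkirk, so Mei controls Selkirk.
Greywick and Mei together hold 59% + 41% = 100% of Redfern, so Mei controls Redfern.
No other company's threshold is met.
Mei controls 3 companies.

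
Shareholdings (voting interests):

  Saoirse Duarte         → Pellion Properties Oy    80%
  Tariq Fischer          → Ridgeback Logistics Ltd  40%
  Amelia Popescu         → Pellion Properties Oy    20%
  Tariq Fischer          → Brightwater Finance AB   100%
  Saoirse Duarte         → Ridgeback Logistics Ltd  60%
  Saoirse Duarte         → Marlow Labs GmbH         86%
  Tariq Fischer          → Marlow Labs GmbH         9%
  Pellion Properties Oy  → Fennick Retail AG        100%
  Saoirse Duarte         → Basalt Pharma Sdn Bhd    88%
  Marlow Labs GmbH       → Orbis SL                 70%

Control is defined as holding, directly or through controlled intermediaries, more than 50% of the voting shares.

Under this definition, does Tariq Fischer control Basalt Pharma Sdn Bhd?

Tariq holds 100% of Brightwater, so Tariq controls Brightwater.
Neither Tariq nor any entity Tariq controls holds any voting interest in Basalt.
So Tariq does not control Basalt.

No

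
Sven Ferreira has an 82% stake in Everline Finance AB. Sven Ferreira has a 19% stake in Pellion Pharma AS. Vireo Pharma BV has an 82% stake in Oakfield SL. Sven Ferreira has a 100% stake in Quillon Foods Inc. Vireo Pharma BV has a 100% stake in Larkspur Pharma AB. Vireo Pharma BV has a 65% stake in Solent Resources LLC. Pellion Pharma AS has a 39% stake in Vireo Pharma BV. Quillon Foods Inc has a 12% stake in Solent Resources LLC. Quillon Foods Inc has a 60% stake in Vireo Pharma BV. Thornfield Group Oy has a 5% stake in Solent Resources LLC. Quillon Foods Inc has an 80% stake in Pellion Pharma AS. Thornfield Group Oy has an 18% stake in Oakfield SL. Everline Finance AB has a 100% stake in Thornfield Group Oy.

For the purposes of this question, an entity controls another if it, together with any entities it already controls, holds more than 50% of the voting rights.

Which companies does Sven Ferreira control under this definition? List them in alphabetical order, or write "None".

Sven holds 82% of Everline, so Sven controls Everline.
Sven holds 100% of Quillon, so Sven controls Quillon.
Everline holds 100% of Thornfield, so Sven controls Thornfield.
Sven and Quillon together hold 19% + 80% = 99% of Pellion, so Sven controls Pellion.
Pellion and Quillon together hold 39% + 60% = 99% of Vireo, so Sven controls Vireo.
Vireo holds 100% of Larkspur, so Sven controls Larkspur.
Quillon and Vireo and Thornfield together hold 12% + 65% + 5% = 82% of Solent, so Sven controls Solent.
Vireo and Thornfield together hold 82% + 18% = 100% of Oakfield, so Sven controls Oakfield.

Everline Finance AB, Larkspur Pharma AB, Oakfield SL, Pellion Pharma AS, Quillon Foods Inc, Solent Resources LLC, Thornfield Group Oy, Vireo Pharma BV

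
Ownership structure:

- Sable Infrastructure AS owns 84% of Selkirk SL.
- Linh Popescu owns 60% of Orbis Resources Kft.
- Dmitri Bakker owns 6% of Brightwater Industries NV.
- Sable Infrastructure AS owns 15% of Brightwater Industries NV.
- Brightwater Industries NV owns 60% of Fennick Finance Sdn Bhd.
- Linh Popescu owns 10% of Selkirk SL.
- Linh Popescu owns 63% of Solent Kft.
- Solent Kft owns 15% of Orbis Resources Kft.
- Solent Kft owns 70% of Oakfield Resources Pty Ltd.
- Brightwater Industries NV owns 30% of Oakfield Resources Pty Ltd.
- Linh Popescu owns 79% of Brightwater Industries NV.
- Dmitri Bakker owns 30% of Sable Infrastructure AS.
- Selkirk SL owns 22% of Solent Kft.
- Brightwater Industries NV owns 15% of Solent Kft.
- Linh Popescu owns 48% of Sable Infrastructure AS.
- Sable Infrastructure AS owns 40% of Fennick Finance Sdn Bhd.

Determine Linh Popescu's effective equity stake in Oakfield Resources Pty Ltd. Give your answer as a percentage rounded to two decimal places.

86.76%

Linh reaches Oakfield along 7 paths.
Via Sable → Brightwater: 48% × 15% × 30% = 2.16%.
Via Brightwater: 79% × 30% = 23.7%.
Via Solent: 63% × 70% = 44.1%.
Via Selkirk → Solent: 10% × 22% × 70% = 1.54%.
Via Sable → Selkirk → Solent: 48% × 84% × 22% × 70% = 6.20928%.
Via Sable → Brightwater → Solent: 48% × 15% × 15% × 70% = 0.756%.
Via Brightwater → Solent: 79% × 15% × 70% = 8.295%.
Total: 2.16% + 23.7% + 44.1% + 1.54% + 6.20928% + 0.756% + 8.295% = 86.76028%.
Rounded: 86.76%.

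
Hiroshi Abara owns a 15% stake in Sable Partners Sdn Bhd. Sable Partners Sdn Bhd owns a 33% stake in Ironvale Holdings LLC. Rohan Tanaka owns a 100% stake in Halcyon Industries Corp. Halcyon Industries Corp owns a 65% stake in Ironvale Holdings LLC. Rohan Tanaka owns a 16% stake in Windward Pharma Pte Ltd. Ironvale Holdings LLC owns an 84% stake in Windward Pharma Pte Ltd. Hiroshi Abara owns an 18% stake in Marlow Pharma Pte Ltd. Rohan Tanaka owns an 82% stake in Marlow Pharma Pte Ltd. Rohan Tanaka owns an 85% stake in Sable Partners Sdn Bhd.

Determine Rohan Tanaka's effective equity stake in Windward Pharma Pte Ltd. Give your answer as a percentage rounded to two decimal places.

94.16%

Rohan reaches Windward along 3 paths.
Direct stake: 16% = 16%.
Via Sable → Ironvale: 85% × 33% × 84% = 23.562%.
Via Halcyon → Ironvale: 100% × 65% × 84% = 54.6%.
Total: 16% + 23.562% + 54.6% = 94.162%.
Rounded: 94.16%.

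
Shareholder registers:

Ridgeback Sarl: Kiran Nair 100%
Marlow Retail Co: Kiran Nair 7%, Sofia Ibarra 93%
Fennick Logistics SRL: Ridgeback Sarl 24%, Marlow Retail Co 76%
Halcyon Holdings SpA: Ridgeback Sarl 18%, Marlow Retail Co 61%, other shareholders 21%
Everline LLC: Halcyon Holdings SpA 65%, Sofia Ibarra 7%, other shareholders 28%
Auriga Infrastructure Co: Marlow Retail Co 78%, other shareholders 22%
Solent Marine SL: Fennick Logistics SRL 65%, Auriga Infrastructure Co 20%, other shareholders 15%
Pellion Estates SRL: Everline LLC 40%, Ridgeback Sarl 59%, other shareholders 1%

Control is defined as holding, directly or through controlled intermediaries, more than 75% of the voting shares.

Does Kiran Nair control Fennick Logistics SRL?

Kiran holds 100% of Ridgeback, so Kiran controls Ridgeback.
In Fennick, Kiran's side holds only 24%, not > 75%.
So Kiran does not control Fennick.

No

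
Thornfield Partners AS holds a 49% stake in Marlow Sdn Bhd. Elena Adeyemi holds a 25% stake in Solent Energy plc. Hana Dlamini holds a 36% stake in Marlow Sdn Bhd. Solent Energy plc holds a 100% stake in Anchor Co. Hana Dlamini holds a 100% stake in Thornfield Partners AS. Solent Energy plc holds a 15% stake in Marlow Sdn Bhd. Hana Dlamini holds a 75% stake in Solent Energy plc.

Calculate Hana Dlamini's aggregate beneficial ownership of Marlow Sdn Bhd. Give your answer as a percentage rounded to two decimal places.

Hana reaches Marlow along 3 paths.
Direct stake: 36% = 36%.
Via Thornfield: 100% × 49% = 49%.
Via Solent: 75% × 15% = 11.25%.
Total: 36% + 49% + 11.25% = 96.25%.

96.25%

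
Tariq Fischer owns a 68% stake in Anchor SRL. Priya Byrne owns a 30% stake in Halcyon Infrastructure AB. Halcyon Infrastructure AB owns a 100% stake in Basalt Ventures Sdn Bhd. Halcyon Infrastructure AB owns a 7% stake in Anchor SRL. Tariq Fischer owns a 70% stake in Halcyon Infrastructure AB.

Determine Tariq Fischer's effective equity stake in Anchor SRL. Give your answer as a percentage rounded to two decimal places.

72.90%

Tariq reaches Anchor along 2 paths.
Direct stake: 68% = 68%.
Via Halcyon: 70% × 7% = 4.9%.
Total: 68% + 4.9% = 72.9%.
Rounded: 72.90%.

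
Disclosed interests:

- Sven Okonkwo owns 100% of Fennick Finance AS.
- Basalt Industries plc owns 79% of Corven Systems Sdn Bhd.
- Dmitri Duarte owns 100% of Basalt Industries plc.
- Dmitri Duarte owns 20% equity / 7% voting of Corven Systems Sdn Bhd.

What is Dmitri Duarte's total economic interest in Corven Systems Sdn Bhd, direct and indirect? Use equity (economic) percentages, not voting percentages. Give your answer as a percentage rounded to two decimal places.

Dmitri reaches Corven along 2 paths.
Direct stake: 20% = 20%.
Via Basalt: 100% × 79% = 79%.
Total: 20% + 79% = 99%.
Rounded: 99.00%.

99.00%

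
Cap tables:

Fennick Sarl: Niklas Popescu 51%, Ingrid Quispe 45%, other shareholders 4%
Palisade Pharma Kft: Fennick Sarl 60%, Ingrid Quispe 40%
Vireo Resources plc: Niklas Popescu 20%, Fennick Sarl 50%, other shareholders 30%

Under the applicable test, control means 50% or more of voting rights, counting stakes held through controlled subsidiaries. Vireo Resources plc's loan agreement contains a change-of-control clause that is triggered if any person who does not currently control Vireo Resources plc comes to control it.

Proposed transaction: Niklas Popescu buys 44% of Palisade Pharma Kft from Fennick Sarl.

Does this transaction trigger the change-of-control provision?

No

The purchase adds only to Niklas's holdings (Fennick's stake shrinks), so Niklas is the only person who could newly come to control Vireo.
Niklas holds 51% of Fennick, so Niklas controls Fennick.
Niklas and Fennick together hold 20% + 50% = 70% of Vireo, so Niklas controls Vireo.
So Niklas already controls Vireo before the transaction.
After the purchase, Niklas holds 44% of Palisade directly, and Fennick's stake falls to 16%.
Niklas controlled Vireo already, so this is not a new person acquiring control; every other person's position is unchanged or reduced.
No new person acquires control, so the clause is not triggered.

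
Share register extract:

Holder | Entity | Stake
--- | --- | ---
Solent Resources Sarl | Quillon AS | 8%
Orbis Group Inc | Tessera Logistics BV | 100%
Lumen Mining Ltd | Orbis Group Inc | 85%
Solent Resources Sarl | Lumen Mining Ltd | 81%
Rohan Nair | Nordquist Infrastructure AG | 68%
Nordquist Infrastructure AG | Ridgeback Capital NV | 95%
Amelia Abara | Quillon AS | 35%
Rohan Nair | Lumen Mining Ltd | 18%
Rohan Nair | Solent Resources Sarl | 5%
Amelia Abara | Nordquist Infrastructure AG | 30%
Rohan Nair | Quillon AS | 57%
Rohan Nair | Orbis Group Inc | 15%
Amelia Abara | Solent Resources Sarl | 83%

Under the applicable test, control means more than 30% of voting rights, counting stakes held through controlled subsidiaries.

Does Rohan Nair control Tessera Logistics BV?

No

Rohan holds 68% of Nordquist, so Rohan controls Nordquist.
Rohan holds 57% of Quillon, so Rohan controls Quillon.
Nordquist holds 95% of Ridgeback, so Rohan controls Ridgeback.
Neither Rohan nor any entity Rohan controls holds any voting interest in Tessera.
So Rohan does not control Tessera.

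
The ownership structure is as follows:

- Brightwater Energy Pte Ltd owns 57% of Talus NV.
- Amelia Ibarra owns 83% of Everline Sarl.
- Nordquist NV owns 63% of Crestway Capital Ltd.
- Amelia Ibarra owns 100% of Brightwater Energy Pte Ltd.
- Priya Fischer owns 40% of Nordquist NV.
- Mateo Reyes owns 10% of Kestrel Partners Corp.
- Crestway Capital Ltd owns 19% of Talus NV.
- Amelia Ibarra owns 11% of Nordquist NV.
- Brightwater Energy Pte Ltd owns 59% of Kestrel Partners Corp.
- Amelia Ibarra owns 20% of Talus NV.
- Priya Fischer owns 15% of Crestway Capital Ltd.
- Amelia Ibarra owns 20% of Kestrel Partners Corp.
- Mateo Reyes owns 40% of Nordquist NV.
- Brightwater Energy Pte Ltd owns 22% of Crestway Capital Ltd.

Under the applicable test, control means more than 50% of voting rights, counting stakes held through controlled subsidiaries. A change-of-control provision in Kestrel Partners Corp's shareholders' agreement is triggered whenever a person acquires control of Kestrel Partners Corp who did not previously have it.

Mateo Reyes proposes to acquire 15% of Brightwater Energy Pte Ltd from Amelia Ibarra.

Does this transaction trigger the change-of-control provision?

No

The purchase adds only to Mateo's holdings (Amelia's stake shrinks), so Mateo is the only person who could newly come to control Kestrel.
Mateo's largest direct stake is 40% in Nordquist, which does not meet the threshold, so Mateo controls no company.
In Kestrel, Mateo's side holds only 10%, not > 50%.
So before the transaction, Mateo does not control Kestrel.
After the purchase, Mateo holds 15% of Brightwater directly, and Amelia's stake falls to 85%.
Mateo's side now holds 15% of Brightwater, not > 50%, so Mateo still does not control Brightwater.
After the transaction, Mateo's side holds 10% of Kestrel, not > 50%, so Mateo still does not control Kestrel.
No new person acquires control, so the clause is not triggered.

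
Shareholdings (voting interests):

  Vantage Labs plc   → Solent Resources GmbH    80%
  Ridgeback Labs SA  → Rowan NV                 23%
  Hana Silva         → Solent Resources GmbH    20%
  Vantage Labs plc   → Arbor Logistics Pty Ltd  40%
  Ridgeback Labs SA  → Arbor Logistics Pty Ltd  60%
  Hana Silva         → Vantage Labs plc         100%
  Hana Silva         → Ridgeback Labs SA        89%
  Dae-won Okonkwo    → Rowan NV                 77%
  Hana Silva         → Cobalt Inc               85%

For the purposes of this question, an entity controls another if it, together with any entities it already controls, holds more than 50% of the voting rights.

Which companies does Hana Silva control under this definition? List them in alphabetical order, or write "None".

Arbor Logistics Pty Ltd, Cobalt Inc, Ridgeback Labs SA, Solent Resources GmbH, Vantage Labs plc

Hana holds 85% of Cobalt, so Hana controls Cobalt.
Hana holds 100% of Vantage, so Hana controls Vantage.
Hana holds 89% of Ridgeback, so Hana controls Ridgeback.
Vantage and Hana together hold 80% + 20% = 100% of Solent, so Hana controls Solent.
Vantage and Ridgeback together hold 40% + 60% = 100% of Arbor, so Hana controls Arbor.
No other company's threshold is met.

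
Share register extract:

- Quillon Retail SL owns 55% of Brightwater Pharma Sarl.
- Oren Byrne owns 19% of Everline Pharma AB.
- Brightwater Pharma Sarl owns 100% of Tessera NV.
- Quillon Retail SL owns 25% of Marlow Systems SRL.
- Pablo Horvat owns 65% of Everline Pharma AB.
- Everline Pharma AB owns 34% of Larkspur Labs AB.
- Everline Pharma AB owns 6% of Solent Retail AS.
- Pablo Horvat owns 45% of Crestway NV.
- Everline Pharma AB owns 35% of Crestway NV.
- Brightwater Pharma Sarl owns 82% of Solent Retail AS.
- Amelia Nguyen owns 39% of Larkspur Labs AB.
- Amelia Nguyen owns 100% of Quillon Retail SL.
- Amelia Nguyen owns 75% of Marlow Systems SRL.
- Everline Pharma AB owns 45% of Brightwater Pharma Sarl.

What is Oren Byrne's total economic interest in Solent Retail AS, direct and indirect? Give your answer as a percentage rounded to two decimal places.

Oren reaches Solent along 2 paths.
Via Everline → Brightwater: 19% × 45% × 82% = 7.011%.
Via Everline: 19% × 6% = 1.14%.
Total: 7.011% + 1.14% = 8.151%.
Rounded: 8.15%.

8.15%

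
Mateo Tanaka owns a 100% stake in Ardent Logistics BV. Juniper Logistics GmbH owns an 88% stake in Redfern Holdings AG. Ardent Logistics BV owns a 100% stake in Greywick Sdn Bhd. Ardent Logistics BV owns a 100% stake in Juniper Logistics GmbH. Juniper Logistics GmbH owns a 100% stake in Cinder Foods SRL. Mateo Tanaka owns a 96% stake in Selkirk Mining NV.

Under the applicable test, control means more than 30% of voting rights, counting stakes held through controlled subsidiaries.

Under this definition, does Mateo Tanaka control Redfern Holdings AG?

Mateo holds 100% of Ardent, so Mateo controls Ardent.
Ardent holds 100% of Juniper, so Mateo controls Juniper.
Juniper holds 88% of Redfern, so Mateo controls Redfern.

Yes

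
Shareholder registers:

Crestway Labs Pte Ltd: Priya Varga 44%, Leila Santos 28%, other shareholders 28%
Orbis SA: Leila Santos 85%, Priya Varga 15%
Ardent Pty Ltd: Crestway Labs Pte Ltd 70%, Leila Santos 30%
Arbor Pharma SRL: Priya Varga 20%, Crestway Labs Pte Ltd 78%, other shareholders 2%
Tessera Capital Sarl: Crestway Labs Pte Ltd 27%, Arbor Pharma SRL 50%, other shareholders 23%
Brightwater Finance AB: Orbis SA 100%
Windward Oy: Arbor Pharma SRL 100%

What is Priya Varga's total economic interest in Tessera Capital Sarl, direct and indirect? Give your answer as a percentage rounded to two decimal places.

39.04%

Priya reaches Tessera along 3 paths.
Via Crestway: 44% × 27% = 11.88%.
Via Arbor: 20% × 50% = 10%.
Via Crestway → Arbor: 44% × 78% × 50% = 17.16%.
Total: 11.88% + 10% + 17.16% = 39.04%.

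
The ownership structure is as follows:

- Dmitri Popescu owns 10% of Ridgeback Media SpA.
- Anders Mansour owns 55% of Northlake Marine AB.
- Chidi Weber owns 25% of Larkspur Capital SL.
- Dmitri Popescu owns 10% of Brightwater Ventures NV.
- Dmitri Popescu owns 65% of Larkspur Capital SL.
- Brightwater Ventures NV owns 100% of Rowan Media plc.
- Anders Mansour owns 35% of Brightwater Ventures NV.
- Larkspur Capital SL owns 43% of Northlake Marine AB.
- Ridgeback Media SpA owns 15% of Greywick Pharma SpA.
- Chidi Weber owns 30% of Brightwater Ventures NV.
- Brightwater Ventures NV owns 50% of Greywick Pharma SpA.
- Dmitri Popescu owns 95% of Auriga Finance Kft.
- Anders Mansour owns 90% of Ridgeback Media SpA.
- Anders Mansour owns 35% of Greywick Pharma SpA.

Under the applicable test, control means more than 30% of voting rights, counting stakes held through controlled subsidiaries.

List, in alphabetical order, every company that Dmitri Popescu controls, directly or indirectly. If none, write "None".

Auriga Finance Kft, Larkspur Capital SL, Northlake Marine AB

Dmitri holds 65% of Larkspur, so Dmitri controls Larkspur.
Dmitri holds 95% of Auriga, so Dmitri controls Auriga.
Larkspur holds 43% of Northlake, so Dmitri controls Northlake.
No other company's threshold is met.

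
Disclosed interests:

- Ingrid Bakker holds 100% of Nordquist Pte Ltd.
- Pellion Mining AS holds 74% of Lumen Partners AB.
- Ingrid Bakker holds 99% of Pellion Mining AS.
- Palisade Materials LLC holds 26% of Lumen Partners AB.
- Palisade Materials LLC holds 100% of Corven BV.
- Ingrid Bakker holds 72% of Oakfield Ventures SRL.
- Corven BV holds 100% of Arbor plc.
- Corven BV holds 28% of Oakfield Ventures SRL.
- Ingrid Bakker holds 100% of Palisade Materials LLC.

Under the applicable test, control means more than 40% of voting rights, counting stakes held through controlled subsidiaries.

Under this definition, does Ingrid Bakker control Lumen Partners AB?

Yes

Ingrid holds 99% of Pellion, so Ingrid controls Pellion.
Ingrid holds 100% of Palisade, so Ingrid controls Palisade.
Palisade and Pellion together hold 26% + 74% = 100% of Lumen, so Ingrid controls Lumen.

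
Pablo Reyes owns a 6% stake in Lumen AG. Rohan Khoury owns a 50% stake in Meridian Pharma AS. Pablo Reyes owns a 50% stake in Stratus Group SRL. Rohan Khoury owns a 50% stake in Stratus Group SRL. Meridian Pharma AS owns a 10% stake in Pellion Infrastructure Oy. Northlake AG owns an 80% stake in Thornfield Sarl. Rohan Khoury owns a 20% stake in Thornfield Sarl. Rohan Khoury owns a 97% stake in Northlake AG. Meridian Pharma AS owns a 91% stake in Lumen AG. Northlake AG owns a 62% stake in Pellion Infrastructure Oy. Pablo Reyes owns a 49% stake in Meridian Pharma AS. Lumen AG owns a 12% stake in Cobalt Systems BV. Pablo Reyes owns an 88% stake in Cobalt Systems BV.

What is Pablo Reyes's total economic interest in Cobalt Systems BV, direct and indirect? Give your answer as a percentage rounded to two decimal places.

Pablo reaches Cobalt along 3 paths.
Direct stake: 88% = 88%.
Via Meridian → Lumen: 49% × 91% × 12% = 5.3508%.
Via Lumen: 6% × 12% = 0.72%.
Total: 88% + 5.3508% + 0.72% = 94.0708%.
Rounded: 94.07%.

94.07%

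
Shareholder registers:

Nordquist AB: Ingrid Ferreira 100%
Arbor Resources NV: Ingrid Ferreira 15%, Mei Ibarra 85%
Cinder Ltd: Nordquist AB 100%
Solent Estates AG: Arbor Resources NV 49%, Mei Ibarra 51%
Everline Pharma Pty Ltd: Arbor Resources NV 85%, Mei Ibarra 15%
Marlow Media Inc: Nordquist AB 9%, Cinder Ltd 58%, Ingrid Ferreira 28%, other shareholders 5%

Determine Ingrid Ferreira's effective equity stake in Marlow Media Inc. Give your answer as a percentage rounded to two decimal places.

95.00%

Ingrid reaches Marlow along 3 paths.
Via Nordquist: 100% × 9% = 9%.
Via Nordquist → Cinder: 100% × 100% × 58% = 58%.
Direct stake: 28% = 28%.
Total: 9% + 58% + 28% = 95%.
Rounded: 95.00%.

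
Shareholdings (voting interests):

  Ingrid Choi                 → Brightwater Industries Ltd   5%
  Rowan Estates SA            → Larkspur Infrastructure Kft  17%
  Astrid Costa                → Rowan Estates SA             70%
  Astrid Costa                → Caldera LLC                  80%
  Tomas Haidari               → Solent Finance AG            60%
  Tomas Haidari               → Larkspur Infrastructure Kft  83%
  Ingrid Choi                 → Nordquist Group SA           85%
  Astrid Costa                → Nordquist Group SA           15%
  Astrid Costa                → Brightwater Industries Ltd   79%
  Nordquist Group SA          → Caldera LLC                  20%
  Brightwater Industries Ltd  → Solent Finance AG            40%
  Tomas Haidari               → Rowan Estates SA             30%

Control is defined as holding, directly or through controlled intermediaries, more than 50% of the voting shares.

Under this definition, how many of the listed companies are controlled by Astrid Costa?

3

Astrid holds 70% of Rowan, so Astrid controls Rowan.
Astrid holds 79% of Brightwater, so Astrid controls Brightwater.
Astrid holds 80% of Caldera, so Astrid controls Caldera.
No other company's threshold is met.
Astrid controls 3 companies.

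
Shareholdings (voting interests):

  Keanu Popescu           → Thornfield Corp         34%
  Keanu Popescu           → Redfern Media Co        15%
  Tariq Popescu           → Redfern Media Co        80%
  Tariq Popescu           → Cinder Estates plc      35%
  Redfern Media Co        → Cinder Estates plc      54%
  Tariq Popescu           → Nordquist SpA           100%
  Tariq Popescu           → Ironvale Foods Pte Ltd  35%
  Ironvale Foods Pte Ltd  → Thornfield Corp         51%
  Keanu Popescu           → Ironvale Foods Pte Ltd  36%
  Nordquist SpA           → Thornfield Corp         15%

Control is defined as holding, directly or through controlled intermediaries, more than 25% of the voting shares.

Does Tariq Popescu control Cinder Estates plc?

Tariq holds 80% of Redfern, so Tariq controls Redfern.
Tariq and Redfern together hold 35% + 54% = 89% of Cinder, so Tariq controls Cinder.

Yes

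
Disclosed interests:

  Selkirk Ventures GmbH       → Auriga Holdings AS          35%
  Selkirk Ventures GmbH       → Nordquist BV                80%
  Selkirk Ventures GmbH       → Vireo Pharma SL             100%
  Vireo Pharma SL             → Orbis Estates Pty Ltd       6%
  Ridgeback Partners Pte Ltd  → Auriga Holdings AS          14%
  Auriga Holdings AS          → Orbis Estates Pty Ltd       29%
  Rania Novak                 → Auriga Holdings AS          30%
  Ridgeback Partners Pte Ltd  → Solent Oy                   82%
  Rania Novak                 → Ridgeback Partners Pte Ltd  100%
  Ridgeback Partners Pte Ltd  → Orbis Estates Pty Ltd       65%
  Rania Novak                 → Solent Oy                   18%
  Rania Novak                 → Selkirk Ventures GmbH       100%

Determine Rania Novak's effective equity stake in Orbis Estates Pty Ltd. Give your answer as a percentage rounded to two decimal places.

93.91%

Rania reaches Orbis along 5 paths.
Via Ridgeback: 100% × 65% = 65%.
Via Auriga: 30% × 29% = 8.7%.
Via Ridgeback → Auriga: 100% × 14% × 29% = 4.06%.
Via Selkirk → Auriga: 100% × 35% × 29% = 10.15%.
Via Selkirk → Vireo: 100% × 100% × 6% = 6%.
Total: 65% + 8.7% + 4.06% + 10.15% + 6% = 93.91%.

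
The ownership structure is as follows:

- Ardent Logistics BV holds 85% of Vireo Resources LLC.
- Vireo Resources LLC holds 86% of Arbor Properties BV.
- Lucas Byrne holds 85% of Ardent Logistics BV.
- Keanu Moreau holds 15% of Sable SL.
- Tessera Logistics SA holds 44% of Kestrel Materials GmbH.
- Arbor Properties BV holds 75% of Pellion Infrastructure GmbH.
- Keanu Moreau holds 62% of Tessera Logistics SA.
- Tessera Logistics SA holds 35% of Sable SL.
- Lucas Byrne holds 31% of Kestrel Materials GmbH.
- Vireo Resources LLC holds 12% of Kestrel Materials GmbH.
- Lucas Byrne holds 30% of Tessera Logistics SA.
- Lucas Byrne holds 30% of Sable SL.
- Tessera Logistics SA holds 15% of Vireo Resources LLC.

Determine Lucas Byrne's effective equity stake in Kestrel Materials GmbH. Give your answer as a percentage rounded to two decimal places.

Lucas reaches Kestrel along 4 paths.
Via Tessera: 30% × 44% = 13.2%.
Direct stake: 31% = 31%.
Via Ardent → Vireo: 85% × 85% × 12% = 8.67%.
Via Tessera → Vireo: 30% × 15% × 12% = 0.54%.
Total: 13.2% + 31% + 8.67% + 0.54% = 53.41%.

53.41%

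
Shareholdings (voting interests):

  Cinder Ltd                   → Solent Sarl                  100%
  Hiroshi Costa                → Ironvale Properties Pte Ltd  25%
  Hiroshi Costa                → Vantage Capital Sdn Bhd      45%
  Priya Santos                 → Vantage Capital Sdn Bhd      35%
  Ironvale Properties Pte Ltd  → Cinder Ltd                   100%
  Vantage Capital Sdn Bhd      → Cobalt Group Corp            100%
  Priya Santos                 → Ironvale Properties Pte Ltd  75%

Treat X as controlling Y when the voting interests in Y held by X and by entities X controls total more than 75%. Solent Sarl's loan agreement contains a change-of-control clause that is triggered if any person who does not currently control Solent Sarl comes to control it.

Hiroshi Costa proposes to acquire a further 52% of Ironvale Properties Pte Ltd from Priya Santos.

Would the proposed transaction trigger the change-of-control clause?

Yes

The purchase adds only to Hiroshi's holdings (Priya's stake shrinks), so Hiroshi is the only person who could newly come to control Solent.
Hiroshi's largest direct stake is 45% in Vantage, which does not meet the threshold, so Hiroshi controls no company.
Neither Hiroshi nor any entity Hiroshi controls holds any voting interest in Solent.
So before the transaction, Hiroshi does not control Solent.
After the purchase, Hiroshi's direct stake in Ironvale rises to 25% + 52% = 77%, and Priya's stake falls to 23%.
Hiroshi holds 77% of Ironvale, so Hiroshi controls Ironvale.
Ironvale holds 100% of Cinder, so Hiroshi controls Cinder.
Cinder holds 100% of Solent, so Hiroshi controls Solent.
Hiroshi did not control Solent before and does after, so the clause is triggered.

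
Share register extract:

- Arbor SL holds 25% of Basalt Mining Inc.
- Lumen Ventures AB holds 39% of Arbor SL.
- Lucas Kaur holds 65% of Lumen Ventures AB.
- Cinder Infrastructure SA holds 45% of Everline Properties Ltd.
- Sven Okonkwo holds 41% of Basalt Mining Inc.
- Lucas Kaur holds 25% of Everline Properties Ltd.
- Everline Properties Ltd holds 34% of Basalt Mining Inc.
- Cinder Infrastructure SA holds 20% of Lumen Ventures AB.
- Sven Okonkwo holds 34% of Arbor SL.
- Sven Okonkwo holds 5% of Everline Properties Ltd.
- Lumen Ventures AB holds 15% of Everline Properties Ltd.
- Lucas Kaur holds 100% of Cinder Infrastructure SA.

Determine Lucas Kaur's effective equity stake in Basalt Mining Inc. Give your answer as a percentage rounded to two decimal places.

36.42%

Lucas reaches Basalt along 6 paths.
Via Everline: 25% × 34% = 8.5%.
Via Cinder → Everline: 100% × 45% × 34% = 15.3%.
Via Lumen → Everline: 65% × 15% × 34% = 3.315%.
Via Cinder → Lumen → Everline: 100% × 20% × 15% × 34% = 1.02%.
Via Lumen → Arbor: 65% × 39% × 25% = 6.3375%.
Via Cinder → Lumen → Arbor: 100% × 20% × 39% × 25% = 1.95%.
Total: 8.5% + 15.3% + 3.315% + 1.02% + 6.3375% + 1.95% = 36.4225%.
Rounded: 36.42%.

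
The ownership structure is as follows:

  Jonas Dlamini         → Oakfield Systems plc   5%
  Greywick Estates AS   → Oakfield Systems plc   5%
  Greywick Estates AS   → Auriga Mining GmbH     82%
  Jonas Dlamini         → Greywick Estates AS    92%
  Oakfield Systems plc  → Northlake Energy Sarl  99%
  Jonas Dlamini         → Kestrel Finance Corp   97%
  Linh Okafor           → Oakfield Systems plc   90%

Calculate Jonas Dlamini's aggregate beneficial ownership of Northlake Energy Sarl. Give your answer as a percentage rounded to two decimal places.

9.50%

Jonas reaches Northlake along 2 paths.
Via Greywick → Oakfield: 92% × 5% × 99% = 4.554%.
Via Oakfield: 5% × 99% = 4.95%.
Total: 4.554% + 4.95% = 9.504%.
Rounded: 9.50%.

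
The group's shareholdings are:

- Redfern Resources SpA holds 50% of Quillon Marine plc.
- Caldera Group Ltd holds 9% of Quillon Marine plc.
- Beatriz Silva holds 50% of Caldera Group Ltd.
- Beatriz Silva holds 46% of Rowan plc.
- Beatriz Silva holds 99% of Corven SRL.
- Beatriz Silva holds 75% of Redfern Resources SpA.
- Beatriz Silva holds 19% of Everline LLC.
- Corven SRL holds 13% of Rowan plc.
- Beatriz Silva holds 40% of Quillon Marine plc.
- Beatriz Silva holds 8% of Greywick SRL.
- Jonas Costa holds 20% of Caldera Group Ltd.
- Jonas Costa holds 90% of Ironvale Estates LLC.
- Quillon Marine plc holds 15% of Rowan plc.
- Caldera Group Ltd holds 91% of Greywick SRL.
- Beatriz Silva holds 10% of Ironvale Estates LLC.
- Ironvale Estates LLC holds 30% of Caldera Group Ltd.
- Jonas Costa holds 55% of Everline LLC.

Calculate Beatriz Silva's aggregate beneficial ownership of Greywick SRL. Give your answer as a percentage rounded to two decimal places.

Beatriz reaches Greywick along 3 paths.
Direct stake: 8% = 8%.
Via Ironvale → Caldera: 10% × 30% × 91% = 2.73%.
Via Caldera: 50% × 91% = 45.5%.
Total: 8% + 2.73% + 45.5% = 56.23%.

56.23%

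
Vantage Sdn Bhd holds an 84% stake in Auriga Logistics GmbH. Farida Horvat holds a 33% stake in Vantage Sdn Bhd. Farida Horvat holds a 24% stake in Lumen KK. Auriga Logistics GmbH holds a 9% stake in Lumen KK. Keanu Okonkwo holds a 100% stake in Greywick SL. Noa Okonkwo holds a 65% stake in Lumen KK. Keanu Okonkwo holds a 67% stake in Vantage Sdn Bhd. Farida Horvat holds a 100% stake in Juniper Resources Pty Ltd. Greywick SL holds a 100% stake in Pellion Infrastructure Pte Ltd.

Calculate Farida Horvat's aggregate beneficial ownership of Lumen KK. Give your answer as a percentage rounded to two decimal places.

Farida reaches Lumen along 2 paths.
Via Vantage → Auriga: 33% × 84% × 9% = 2.4948%.
Direct stake: 24% = 24%.
Total: 2.4948% + 24% = 26.4948%.
Rounded: 26.49%.

26.49%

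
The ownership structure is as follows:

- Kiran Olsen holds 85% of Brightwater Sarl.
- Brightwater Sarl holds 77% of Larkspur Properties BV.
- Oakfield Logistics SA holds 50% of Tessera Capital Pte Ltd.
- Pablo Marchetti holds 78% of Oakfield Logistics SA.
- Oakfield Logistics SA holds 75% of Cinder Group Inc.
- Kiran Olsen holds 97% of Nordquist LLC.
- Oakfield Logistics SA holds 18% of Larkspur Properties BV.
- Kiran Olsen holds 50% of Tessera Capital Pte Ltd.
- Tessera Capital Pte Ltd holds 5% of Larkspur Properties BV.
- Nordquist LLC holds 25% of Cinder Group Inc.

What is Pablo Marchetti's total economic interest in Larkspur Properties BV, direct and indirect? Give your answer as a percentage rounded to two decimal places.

15.99%

Pablo reaches Larkspur along 2 paths.
Via Oakfield: 78% × 18% = 14.04%.
Via Oakfield → Tessera: 78% × 50% × 5% = 1.95%.
Total: 14.04% + 1.95% = 15.99%.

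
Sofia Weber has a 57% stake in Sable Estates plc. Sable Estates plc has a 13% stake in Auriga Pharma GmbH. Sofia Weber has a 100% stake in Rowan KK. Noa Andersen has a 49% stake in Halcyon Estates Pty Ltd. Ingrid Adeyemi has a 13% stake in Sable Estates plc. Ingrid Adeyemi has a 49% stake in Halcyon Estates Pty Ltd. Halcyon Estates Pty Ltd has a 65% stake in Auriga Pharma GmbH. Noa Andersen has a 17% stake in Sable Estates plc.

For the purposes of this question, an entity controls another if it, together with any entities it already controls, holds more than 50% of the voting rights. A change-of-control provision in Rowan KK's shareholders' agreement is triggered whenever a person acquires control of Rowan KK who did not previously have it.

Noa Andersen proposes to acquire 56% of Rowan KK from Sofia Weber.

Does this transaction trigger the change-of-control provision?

The purchase adds only to Noa's holdings (Sofia's stake shrinks), so Noa is the only person who could newly come to control Rowan.
Noa's largest direct stake is 49% in Halcyon, which does not meet the threshold, so Noa controls no company.
Neither Noa nor any entity Noa controls holds any voting interest in Rowan.
So before the transaction, Noa does not control Rowan.
After the purchase, Noa holds 56% of Rowan directly, and Sofia's stake falls to 44%.
Noa holds 56% of Rowan, so Noa controls Rowan.
Noa did not control Rowan before and does after, so the clause is triggered.

Yes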